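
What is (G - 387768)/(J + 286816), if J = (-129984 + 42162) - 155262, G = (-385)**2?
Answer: -239543/43732 ≈ -5.4775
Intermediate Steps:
G = 148225
J = -243084 (J = -87822 - 155262 = -243084)
(G - 387768)/(J + 286816) = (148225 - 387768)/(-243084 + 286816) = -239543/43732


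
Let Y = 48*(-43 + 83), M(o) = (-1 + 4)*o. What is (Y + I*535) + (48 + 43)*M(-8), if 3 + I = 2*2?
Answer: 271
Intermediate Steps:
M(o) = 3*o
Y = 1920 (Y = 48*40 = 1920)
I = 1 (I = -3 + 2*2 = -3 + 4 = 1)
(Y + I*535) + (48 + 43)*M(-8) = (1920 + 1*535) + (48 + 43)*(3*(-8)) = (1920 + 535) + 91*(-24) = 2455 - 2184 = 271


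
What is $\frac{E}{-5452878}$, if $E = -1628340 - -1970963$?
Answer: $- \frac{342623}{5452878} \approx -0.062833$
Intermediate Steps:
$E = 342623$ ($E = -1628340 + 1970963 = 342623$)
$\frac{E}{-5452878} = \frac{342623}{-5452878} = 342623 \left(- \frac{1}{5452878}\right) = - \frac{342623}{5452878}$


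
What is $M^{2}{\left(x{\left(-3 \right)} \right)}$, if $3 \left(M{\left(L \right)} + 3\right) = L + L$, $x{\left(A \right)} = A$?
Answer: $25$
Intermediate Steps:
$M{\left(L \right)} = -3 + \frac{2 L}{3}$ ($M{\left(L \right)} = -3 + \frac{L + L}{3} = -3 + \frac{2 L}{3}$)
$M^{2}{\left(x{\left(-3 \right)} \right)} = \left(-3 + \frac{2}{3} \left(-3\right)\right)^{2} = \left(-3 - 2\right)^{2} = \left(-5\right)^{2} = 25$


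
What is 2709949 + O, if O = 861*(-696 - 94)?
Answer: 2029759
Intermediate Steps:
O = -680190 (O = 861*(-790) = -680190)
2709949 + O = 2709949 - 680190 = 2029759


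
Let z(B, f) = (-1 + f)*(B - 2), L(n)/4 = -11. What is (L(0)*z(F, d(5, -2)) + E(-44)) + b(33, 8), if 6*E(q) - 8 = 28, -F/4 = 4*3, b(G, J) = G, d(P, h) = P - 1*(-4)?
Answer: 17639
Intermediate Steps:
L(n) = -44 (L(n) = 4*(-11) = -44)
d(P, h) = 4 + P (d(P, h) = P + 4 = 4 + P)
F = -48 (F = -16*3 = -4*12 = -48)
z(B, f) = (-1 + f)*(-2 + B)
E(q) = 6 (E(q) = 4/3 + (⅙)*28 = 4/3 + 14/3 = 6)
(L(0)*z(F, d(5, -2)) + E(-44)) + b(33, 8) = (-44*(2 - 1*(-48) - 2*(4 + 5) - 48*(4 + 5)) + 6) + 33 = (-44*(2 + 48 - 2*9 - 48*9) + 6) + 33 = (-44*(2 + 48 - 18 - 432) + 6) + 33 = (-44*(-400) + 6) + 33 = (17600 + 6) + 33 = 17606 + 33 = 17639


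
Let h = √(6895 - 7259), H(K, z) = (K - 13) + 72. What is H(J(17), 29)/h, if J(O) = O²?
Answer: -174*I*√91/91 ≈ -18.24*I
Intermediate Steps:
H(K, z) = 59 + K (H(K, z) = (-13 + K) + 72 = 59 + K)
h = 2*I*√91 (h = √(-364) = 2*I*√91 ≈ 19.079*I)
H(J(17), 29)/h = (59 + 17²)/((2*I*√91)) = (59 + 289)*(-I*√91/182) = 348*(-I*√91/182) = -174*I*√91/91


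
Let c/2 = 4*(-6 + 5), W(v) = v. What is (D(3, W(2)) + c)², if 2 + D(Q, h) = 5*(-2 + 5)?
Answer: 25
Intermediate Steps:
c = -8 (c = 2*(4*(-6 + 5)) = 2*(4*(-1)) = 2*(-4) = -8)
D(Q, h) = 13 (D(Q, h) = -2 + 5*(-2 + 5) = -2 + 5*3 = -2 + 15 = 13)
(D(3, W(2)) + c)² = (13 - 8)² = 5² = 25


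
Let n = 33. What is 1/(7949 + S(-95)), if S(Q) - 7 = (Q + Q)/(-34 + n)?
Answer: 1/8146 ≈ 0.00012276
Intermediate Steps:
S(Q) = 7 - 2*Q (S(Q) = 7 + (Q + Q)/(-34 + 33) = 7 + (2*Q)/(-1) = 7 + (2*Q)*(-1) = 7 - 2*Q)
1/(7949 + S(-95)) = 1/(7949 + (7 - 2*(-95))) = 1/(7949 + (7 + 190)) = 1/(7949 + 197) = 1/8146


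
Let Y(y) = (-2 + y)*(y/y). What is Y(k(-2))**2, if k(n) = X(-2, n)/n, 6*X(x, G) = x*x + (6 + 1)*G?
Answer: 49/36 ≈ 1.3611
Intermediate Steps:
X(x, G) = x**2/6 + 7*G/6 (X(x, G) = (x*x + (6 + 1)*G)/6 = (x**2 + 7*G)/6 = x**2/6 + 7*G/6)
k(n) = (2/3 + 7*n/6)/n (k(n) = ((1/6)*(-2)**2 + 7*n/6)/n = ((1/6)*4 + 7*n/6)/n = (2/3 + 7*n/6)/n)
Y(y) = -2 + y (Y(y) = (-2 + y)*1 = -2 + y)
Y(k(-2))**2 = (-2 + (1/6)*(4 + 7*(-2))/(-2))**2 = (-2 + (1/6)*(-1/2)*(4 - 14))**2 = (-2 + (1/6)*(-1/2)*(-10))**2 = (-2 + 5/6)**2 = (-7/6)**2 = 49/36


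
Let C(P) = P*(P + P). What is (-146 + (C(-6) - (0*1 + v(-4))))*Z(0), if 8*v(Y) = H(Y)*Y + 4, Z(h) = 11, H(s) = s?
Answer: -1683/2 ≈ -841.50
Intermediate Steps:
C(P) = 2*P² (C(P) = P*(2*P) = 2*P²)
v(Y) = ½ + Y²/8 (v(Y) = (Y*Y + 4)/8 = (Y² + 4)/8 = (4 + Y²)/8 = ½ + Y²/8)
(-146 + (C(-6) - (0*1 + v(-4))))*Z(0) = (-146 + (2*(-6)² - (0*1 + (½ + (⅛)*(-4)²))))*11 = (-146 + (2*36 - (0 + (½ + (⅛)*16))))*11 = (-146 + (72 - (0 + (½ + 2))))*11 = (-146 + (72 - (0 + 5/2)))*11 = (-146 + (72 - 1*5/2))*11 = (-146 + (72 - 5/2))*11 = (-146 + 139/2)*11 = -153/2*11 = -1683/2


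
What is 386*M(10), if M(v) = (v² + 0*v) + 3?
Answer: 39758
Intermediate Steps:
M(v) = 3 + v² (M(v) = (v² + 0) + 3 = v² + 3 = 3 + v²)
386*M(10) = 386*(3 + 10²) = 386*(3 + 100) = 386*103 = 39758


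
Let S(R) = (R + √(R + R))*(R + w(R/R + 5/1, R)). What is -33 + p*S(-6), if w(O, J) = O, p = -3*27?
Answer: -33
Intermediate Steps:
p = -81
S(R) = (6 + R)*(R + √2*√R) (S(R) = (R + √(R + R))*(R + (R/R + 5/1)) = (R + √(2*R))*(R + (1 + 5*1)) = (R + √2*√R)*(R + (1 + 5)) = (R + √2*√R)*(R + 6) = (R + √2*√R)*(6 + R) = (6 + R)*(R + √2*√R))
-33 + p*S(-6) = -33 - 81*((-6)² + 6*(-6) + √2*(-6)^(3/2) + 6*√2*√(-6)) = -33 - 81*(36 - 36 + √2*(-6*I*√6) + 6*√2*(I*√6)) = -33 - 81*(36 - 36 - 12*I*√3 + 12*I*√3) = -33 - 81*0 = -33 + 0 = -33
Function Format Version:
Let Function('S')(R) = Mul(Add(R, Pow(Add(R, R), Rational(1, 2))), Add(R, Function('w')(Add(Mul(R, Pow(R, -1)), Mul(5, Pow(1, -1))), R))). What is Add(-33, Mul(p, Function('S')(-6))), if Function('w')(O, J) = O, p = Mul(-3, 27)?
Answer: -33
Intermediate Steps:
p = -81
Function('S')(R) = Mul(Add(6, R), Add(R, Mul(Pow(2, Rational(1, 2)), Pow(R, Rational(1, 2))))) (Function('S')(R) = Mul(Add(R, Pow(Add(R, R), Rational(1, 2))), Add(R, Add(Mul(R, Pow(R, -1)), Mul(5, Pow(1, -1))))) = Mul(Add(R, Pow(Mul(2, R), Rational(1, 2))), Add(R, Add(1, Mul(5, 1)))) = Mul(Add(R, Mul(Pow(2, Rational(1, 2)), Pow(R, Rational(1, 2)))), Add(R, Add(1, 5))) = Mul(Add(R, Mul(Pow(2, Rational(1, 2)), Pow(R, Rational(1, 2)))), Add(R, 6)) = Mul(Add(R, Mul(Pow(2, Rational(1, 2)), Pow(R, Rational(1, 2)))), Add(6, R)) = Mul(Add(6, R), Add(R, Mul(Pow(2, Rational(1, 2)), Pow(R, Rational(1, 2))))))
Add(-33, Mul(p, Function('S')(-6))) = Add(-33, Mul(-81, Add(Pow(-6, 2), Mul(6, -6), Mul(Pow(2, Rational(1, 2)), Pow(-6, Rational(3, 2))), Mul(6, Pow(2, Rational(1, 2)), Pow(-6, Rational(1, 2)))))) = Add(-33, Mul(-81, Add(36, -36, Mul(Pow(2, Rational(1, 2)), Mul(-6, I, Pow(6, Rational(1, 2)))), Mul(6, Pow(2, Rational(1, 2)), Mul(I, Pow(6, Rational(1, 2))))))) = Add(-33, Mul(-81, Add(36, -36, Mul(-12, I, Pow(3, Rational(1, 2))), Mul(12, I, Pow(3, Rational(1, 2)))))) = Add(-33, Mul(-81, 0)) = Add(-33, 0) = -33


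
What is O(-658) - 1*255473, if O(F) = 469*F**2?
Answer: 202804643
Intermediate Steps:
O(-658) - 1*255473 = 469*(-658)**2 - 1*255473 = 469*432964 - 255473 = 203060116 - 255473 = 202804643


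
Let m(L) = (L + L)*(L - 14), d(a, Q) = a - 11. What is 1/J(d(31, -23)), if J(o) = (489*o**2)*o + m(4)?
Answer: 1/3911920 ≈ 2.5563e-7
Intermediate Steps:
d(a, Q) = -11 + a
m(L) = 2*L*(-14 + L) (m(L) = (2*L)*(-14 + L) = 2*L*(-14 + L))
J(o) = -80 + 489*o**3 (J(o) = (489*o**2)*o + 2*4*(-14 + 4) = 489*o**3 + 2*4*(-10) = 489*o**3 - 80 = -80 + 489*o**3)
1/J(d(31, -23)) = 1/(-80 + 489*(-11 + 31)**3) = 1/(-80 + 489*20**3) = 1/(-80 + 489*8000) = 1/(-80 + 3912000) = 1/3911920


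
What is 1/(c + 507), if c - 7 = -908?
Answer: -1/394 ≈ -0.0025381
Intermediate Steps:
c = -901 (c = 7 - 908 = -901)
1/(c + 507) = 1/(-901 + 507) = 1/(-394) = -1/394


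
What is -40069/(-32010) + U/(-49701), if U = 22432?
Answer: 424473683/530309670 ≈ 0.80043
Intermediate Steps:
-40069/(-32010) + U/(-49701) = -40069/(-32010) + 22432/(-49701) = -40069*(-1/32010) + 22432*(-1/49701) = 40069/32010 - 22432/49701 = 424473683/530309670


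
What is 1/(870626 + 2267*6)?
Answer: 1/884228 ≈ 1.1309e-6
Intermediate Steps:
1/(870626 + 2267*6) = 1/(870626 + 13602) = 1/884228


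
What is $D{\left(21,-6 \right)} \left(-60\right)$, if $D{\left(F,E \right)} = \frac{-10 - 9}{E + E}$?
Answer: $-95$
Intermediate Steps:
$D{\left(F,E \right)} = - \frac{19}{2 E}$
$D{\left(21,-6 \right)} \left(-60\right) = - \frac{19}{2 \left(-6\right)} \left(-60\right) = \left(- \frac{19}{2}\right) \left(- \frac{1}{6}\right) \left(-60\right) = \frac{19}{12} \left(-60\right) = -95$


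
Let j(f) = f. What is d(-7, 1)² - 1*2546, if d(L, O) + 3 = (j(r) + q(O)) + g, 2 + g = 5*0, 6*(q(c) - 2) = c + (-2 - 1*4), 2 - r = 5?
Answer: -89975/36 ≈ -2499.3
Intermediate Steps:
r = -3 (r = 2 - 1*5 = 2 - 5 = -3)
q(c) = 1 + c/6 (q(c) = 2 + (c + (-2 - 1*4))/6 = 2 + (c + (-2 - 4))/6 = 2 + (c - 6)/6 = 2 + (-6 + c)/6 = 2 + (-1 + c/6) = 1 + c/6)
g = -2 (g = -2 + 5*0 = -2 + 0 = -2)
d(L, O) = -7 + O/6 (d(L, O) = -3 + ((-3 + (1 + O/6)) - 2) = -3 + ((-2 + O/6) - 2) = -3 + (-4 + O/6) = -7 + O/6)
d(-7, 1)² - 1*2546 = (-7 + (⅙)*1)² - 1*2546 = (-7 + ⅙)² - 2546 = (-41/6)² - 2546 = 1681/36 - 2546 = -89975/36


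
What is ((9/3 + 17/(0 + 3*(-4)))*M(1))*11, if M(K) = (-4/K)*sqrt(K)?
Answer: -209/3 ≈ -69.667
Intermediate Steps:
M(K) = -4/sqrt(K)
((9/3 + 17/(0 + 3*(-4)))*M(1))*11 = ((9/3 + 17/(0 + 3*(-4)))*(-4/sqrt(1)))*11 = ((9*(1/3) + 17/(0 - 12))*(-4*1))*11 = ((3 + 17/(-12))*(-4))*11 = ((3 + 17*(-1/12))*(-4))*11 = ((3 - 17/12)*(-4))*11 = ((19/12)*(-4))*11 = -19/3*11 = -209/3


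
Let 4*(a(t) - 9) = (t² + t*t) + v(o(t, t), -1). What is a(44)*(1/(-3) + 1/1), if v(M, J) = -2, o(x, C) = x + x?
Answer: 651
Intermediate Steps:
o(x, C) = 2*x
a(t) = 17/2 + t²/2 (a(t) = 9 + ((t² + t*t) - 2)/4 = 9 + ((t² + t²) - 2)/4 = 9 + (2*t² - 2)/4 = 9 + (-2 + 2*t²)/4 = 9 + (-½ + t²/2) = 17/2 + t²/2)
a(44)*(1/(-3) + 1/1) = (17/2 + (½)*44²)*(1/(-3) + 1/1) = (17/2 + (½)*1936)*(1*(-⅓) + 1*1) = (17/2 + 968)*(-⅓ + 1) = (1953/2)*(⅔) = 651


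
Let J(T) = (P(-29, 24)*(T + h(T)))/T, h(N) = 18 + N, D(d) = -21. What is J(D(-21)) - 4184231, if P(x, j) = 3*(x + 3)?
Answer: -29290241/7 ≈ -4.1843e+6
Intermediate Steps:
P(x, j) = 9 + 3*x (P(x, j) = 3*(3 + x) = 9 + 3*x)
J(T) = (-1404 - 156*T)/T (J(T) = ((9 + 3*(-29))*(T + (18 + T)))/T = ((9 - 87)*(18 + 2*T))/T = (-78*(18 + 2*T))/T = (-1404 - 156*T)/T)
J(D(-21)) - 4184231 = (-156 - 1404/(-21)) - 4184231 = (-156 - 1404*(-1/21)) - 4184231 = (-156 + 468/7) - 4184231 = -624/7 - 4184231 = -29290241/7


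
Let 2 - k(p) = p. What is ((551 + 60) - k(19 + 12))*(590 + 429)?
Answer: 652160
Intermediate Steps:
k(p) = 2 - p
((551 + 60) - k(19 + 12))*(590 + 429) = ((551 + 60) - (2 - (19 + 12)))*(590 + 429) = (611 - (2 - 1*31))*1019 = (611 - (2 - 31))*1019 = (611 - 1*(-29))*1019 = (611 + 29)*1019 = 640*1019 = 652160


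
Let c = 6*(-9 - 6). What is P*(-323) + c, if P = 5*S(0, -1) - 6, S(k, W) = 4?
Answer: -4612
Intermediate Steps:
c = -90 (c = 6*(-15) = -90)
P = 14 (P = 5*4 - 6 = 20 - 6 = 14)
P*(-323) + c = 14*(-323) - 90 = -4522 - 90 = -4612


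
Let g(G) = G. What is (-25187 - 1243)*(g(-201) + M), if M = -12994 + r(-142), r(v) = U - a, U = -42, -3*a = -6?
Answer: 349906770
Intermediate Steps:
a = 2 (a = -⅓*(-6) = 2)
r(v) = -44 (r(v) = -42 - 1*2 = -42 - 2 = -44)
M = -13038 (M = -12994 - 44 = -13038)
(-25187 - 1243)*(g(-201) + M) = (-25187 - 1243)*(-201 - 13038) = -26430*(-13239) = 349906770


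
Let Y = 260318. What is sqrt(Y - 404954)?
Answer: 2*I*sqrt(36159) ≈ 380.31*I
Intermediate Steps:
sqrt(Y - 404954) = sqrt(260318 - 404954) = sqrt(-144636) = 2*I*sqrt(36159)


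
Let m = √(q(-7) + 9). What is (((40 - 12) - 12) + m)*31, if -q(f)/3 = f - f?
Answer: 589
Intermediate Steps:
q(f) = 0 (q(f) = -3*(f - f) = -3*0 = 0)
m = 3 (m = √(0 + 9) = √9 = 3)
(((40 - 12) - 12) + m)*31 = (((40 - 12) - 12) + 3)*31 = ((28 - 12) + 3)*31 = (16 + 3)*31 = 19*31 = 589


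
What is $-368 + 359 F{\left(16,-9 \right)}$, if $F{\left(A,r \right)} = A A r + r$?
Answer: $-830735$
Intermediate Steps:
$F{\left(A,r \right)} = r + r A^{2}$ ($F{\left(A,r \right)} = A^{2} r + r = r A^{2} + r = r + r A^{2}$)
$-368 + 359 F{\left(16,-9 \right)} = -368 + 359 \left(- 9 \left(1 + 16^{2}\right)\right) = -368 + 359 \left(- 9 \left(1 + 256\right)\right) = -368 + 359 \left(\left(-9\right) 257\right) = -368 + 359 \left(-2313\right) = -368 - 830367 = -830735$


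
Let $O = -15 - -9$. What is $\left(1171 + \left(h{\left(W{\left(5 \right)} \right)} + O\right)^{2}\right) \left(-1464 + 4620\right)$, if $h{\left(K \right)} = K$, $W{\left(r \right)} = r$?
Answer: $3698832$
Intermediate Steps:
$O = -6$ ($O = -15 + 9 = -6$)
$\left(1171 + \left(h{\left(W{\left(5 \right)} \right)} + O\right)^{2}\right) \left(-1464 + 4620\right) = \left(1171 + \left(5 - 6\right)^{2}\right) \left(-1464 + 4620\right) = \left(1171 + \left(-1\right)^{2}\right) 3156 = \left(1171 + 1\right) 3156 = 1172 \cdot 3156 = 3698832$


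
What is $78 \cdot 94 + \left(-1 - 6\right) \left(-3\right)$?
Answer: $7353$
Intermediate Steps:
$78 \cdot 94 + \left(-1 - 6\right) \left(-3\right) = 7332 - -21 = 7332 + 21 = 7353$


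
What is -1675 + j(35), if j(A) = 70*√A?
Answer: -1675 + 70*√35 ≈ -1260.9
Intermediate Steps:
-1675 + j(35) = -1675 + 70*√35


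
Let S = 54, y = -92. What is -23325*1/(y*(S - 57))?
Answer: -7775/92 ≈ -84.511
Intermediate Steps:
-23325*1/(y*(S - 57)) = -23325*(-1/(92*(54 - 57))) = -23325/((-3*(-92))) = -23325/276 = -23325*1/276 = -7775/92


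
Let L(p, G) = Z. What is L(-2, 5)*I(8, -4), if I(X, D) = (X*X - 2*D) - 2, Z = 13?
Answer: 910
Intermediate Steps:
L(p, G) = 13
I(X, D) = -2 + X² - 2*D (I(X, D) = (X² - 2*D) - 2 = -2 + X² - 2*D)
L(-2, 5)*I(8, -4) = 13*(-2 + 8² - 2*(-4)) = 13*(-2 + 64 + 8) = 13*70 = 910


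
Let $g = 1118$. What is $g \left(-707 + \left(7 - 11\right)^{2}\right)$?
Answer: $-772538$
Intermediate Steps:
$g \left(-707 + \left(7 - 11\right)^{2}\right) = 1118 \left(-707 + \left(7 - 11\right)^{2}\right) = 1118 \left(-707 + \left(-4\right)^{2}\right) = 1118 \left(-707 + 16\right) = 1118 \left(-691\right) = -772538$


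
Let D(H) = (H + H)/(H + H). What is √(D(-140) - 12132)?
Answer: I*√12131 ≈ 110.14*I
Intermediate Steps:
D(H) = 1 (D(H) = (2*H)/((2*H)) = (2*H)*(1/(2*H)) = 1)
√(D(-140) - 12132) = √(1 - 12132) = √(-12131) = I*√12131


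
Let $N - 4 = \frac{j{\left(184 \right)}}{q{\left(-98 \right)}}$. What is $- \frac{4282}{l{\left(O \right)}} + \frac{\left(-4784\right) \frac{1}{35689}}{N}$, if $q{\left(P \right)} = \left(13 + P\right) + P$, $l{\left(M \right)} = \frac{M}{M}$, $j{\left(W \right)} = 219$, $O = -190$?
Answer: $- \frac{26132562782}{6102819} \approx -4282.0$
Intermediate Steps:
$l{\left(M \right)} = 1$
$q{\left(P \right)} = 13 + 2 P$
$N = \frac{171}{61}$ ($N = 4 + \frac{219}{13 + 2 \left(-98\right)} = 4 + \frac{219}{13 - 196} = 4 + \frac{219}{-183} = 4 + 219 \left(- \frac{1}{183}\right) = 4 - \frac{73}{61} = \frac{171}{61} \approx 2.8033$)
$- \frac{4282}{l{\left(O \right)}} + \frac{\left(-4784\right) \frac{1}{35689}}{N} = - \frac{4282}{1} + \frac{\left(-4784\right) \frac{1}{35689}}{\frac{171}{61}} = \left(-4282\right) 1 + \left(-4784\right) \frac{1}{35689} \cdot \frac{61}{171} = -4282 - \frac{291824}{6102819} = - \frac{26132562782}{6102819}$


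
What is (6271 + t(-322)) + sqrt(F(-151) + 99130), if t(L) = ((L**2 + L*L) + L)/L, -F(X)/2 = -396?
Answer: 5628 + sqrt(99922) ≈ 5944.1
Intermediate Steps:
F(X) = 792 (F(X) = -2*(-396) = 792)
t(L) = (L + 2*L**2)/L (t(L) = ((L**2 + L**2) + L)/L = (2*L**2 + L)/L = (L + 2*L**2)/L)
(6271 + t(-322)) + sqrt(F(-151) + 99130) = (6271 + (1 + 2*(-322))) + sqrt(792 + 99130) = (6271 + (1 - 644)) + sqrt(99922) = (6271 - 643) + sqrt(99922) = 5628 + sqrt(99922)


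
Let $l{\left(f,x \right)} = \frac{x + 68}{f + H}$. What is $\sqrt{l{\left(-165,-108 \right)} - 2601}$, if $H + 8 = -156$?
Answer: $\frac{i \sqrt{281521681}}{329} \approx 50.999 i$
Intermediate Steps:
$H = -164$ ($H = -8 - 156 = -164$)
$l{\left(f,x \right)} = \frac{68 + x}{-164 + f}$ ($l{\left(f,x \right)} = \frac{x + 68}{f - 164} = \frac{68 + x}{-164 + f}$)
$\sqrt{l{\left(-165,-108 \right)} - 2601} = \sqrt{\frac{68 - 108}{-164 - 165} - 2601} = \sqrt{\frac{1}{-329} \left(-40\right) - 2601} = \sqrt{\left(- \frac{1}{329}\right) \left(-40\right) - 2601} = \sqrt{\frac{40}{329} - 2601} = \sqrt{- \frac{855689}{329}} = \frac{i \sqrt{281521681}}{329}$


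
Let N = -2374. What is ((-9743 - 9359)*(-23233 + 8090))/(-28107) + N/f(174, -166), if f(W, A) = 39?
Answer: -3782642624/365391 ≈ -10352.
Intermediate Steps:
((-9743 - 9359)*(-23233 + 8090))/(-28107) + N/f(174, -166) = ((-9743 - 9359)*(-23233 + 8090))/(-28107) - 2374/39 = -19102*(-15143)*(-1/28107) - 2374*1/39 = 289261586*(-1/28107) - 2374/39 = -289261586/28107 - 2374/39 = -3782642624/365391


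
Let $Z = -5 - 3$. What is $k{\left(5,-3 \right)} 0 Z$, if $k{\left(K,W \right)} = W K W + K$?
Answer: $0$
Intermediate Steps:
$k{\left(K,W \right)} = K + K W^{2}$ ($k{\left(K,W \right)} = K W W + K = K W^{2} + K = K + K W^{2}$)
$Z = -8$
$k{\left(5,-3 \right)} 0 Z = 5 \left(1 + \left(-3\right)^{2}\right) 0 \left(-8\right) = 5 \left(1 + 9\right) 0 \left(-8\right) = 5 \cdot 10 \cdot 0 \left(-8\right) = 50 \cdot 0 \left(-8\right) = 0 \left(-8\right) = 0$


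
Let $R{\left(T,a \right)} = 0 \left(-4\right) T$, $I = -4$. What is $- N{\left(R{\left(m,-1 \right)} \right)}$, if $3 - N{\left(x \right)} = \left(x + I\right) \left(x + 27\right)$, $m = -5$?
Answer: $-111$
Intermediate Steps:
$R{\left(T,a \right)} = 0$ ($R{\left(T,a \right)} = 0 T = 0$)
$N{\left(x \right)} = 3 - \left(-4 + x\right) \left(27 + x\right)$ ($N{\left(x \right)} = 3 - \left(x - 4\right) \left(x + 27\right) = 3 - \left(-4 + x\right) \left(27 + x\right)$)
$- N{\left(R{\left(m,-1 \right)} \right)} = - (111 - 0^{2} - 0) = - (111 - 0 + 0) = - (111 + 0 + 0) = \left(-1\right) 111 = -111$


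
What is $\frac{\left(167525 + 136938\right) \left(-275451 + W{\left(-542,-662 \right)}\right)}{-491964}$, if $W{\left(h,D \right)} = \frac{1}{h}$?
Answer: $\frac{45454633999109}{266644488} \approx 1.7047 \cdot 10^{5}$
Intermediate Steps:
$\frac{\left(167525 + 136938\right) \left(-275451 + W{\left(-542,-662 \right)}\right)}{-491964} = \frac{\left(167525 + 136938\right) \left(-275451 + \frac{1}{-542}\right)}{-491964} = 304463 \left(-275451 - \frac{1}{542}\right) \left(- \frac{1}{491964}\right) = 304463 \left(- \frac{149294443}{542}\right) \left(- \frac{1}{491964}\right) = \left(- \frac{45454633999109}{542}\right) \left(- \frac{1}{491964}\right) = \frac{45454633999109}{266644488}$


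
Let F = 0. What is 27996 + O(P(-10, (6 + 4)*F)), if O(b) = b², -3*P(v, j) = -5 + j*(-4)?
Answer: 251989/9 ≈ 27999.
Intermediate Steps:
P(v, j) = 5/3 + 4*j/3 (P(v, j) = -(-5 + j*(-4))/3 = -(-5 - 4*j)/3 = 5/3 + 4*j/3)
27996 + O(P(-10, (6 + 4)*F)) = 27996 + (5/3 + 4*((6 + 4)*0)/3)² = 27996 + (5/3 + 4*(10*0)/3)² = 27996 + (5/3 + (4/3)*0)² = 27996 + (5/3 + 0)² = 27996 + (5/3)² = 27996 + 25/9 = 251989/9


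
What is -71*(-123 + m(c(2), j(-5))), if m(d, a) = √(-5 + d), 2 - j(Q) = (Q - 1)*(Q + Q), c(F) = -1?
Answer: 8733 - 71*I*√6 ≈ 8733.0 - 173.91*I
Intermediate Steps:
j(Q) = 2 - 2*Q*(-1 + Q) (j(Q) = 2 - (Q - 1)*(Q + Q) = 2 - (-1 + Q)*2*Q = 2 - 2*Q*(-1 + Q))
-71*(-123 + m(c(2), j(-5))) = -71*(-123 + √(-5 - 1)) = -71*(-123 + √(-6)) = -71*(-123 + I*√6) = 8733 - 71*I*√6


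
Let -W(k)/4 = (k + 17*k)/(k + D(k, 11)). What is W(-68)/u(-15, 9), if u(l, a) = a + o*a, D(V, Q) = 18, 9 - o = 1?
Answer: -272/225 ≈ -1.2089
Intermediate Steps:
o = 8 (o = 9 - 1*1 = 9 - 1 = 8)
W(k) = -72*k/(18 + k) (W(k) = -4*(k + 17*k)/(k + 18) = -4*18*k/(18 + k) = -72*k/(18 + k))
u(l, a) = 9*a (u(l, a) = a + 8*a = 9*a)
W(-68)/u(-15, 9) = (-72*(-68)/(18 - 68))/((9*9)) = -72*(-68)/(-50)/81 = -72*(-68)*(-1/50)*(1/81) = -2448/25*1/81 = -272/225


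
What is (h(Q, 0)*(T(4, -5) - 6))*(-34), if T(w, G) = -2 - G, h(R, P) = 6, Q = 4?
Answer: 612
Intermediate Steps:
(h(Q, 0)*(T(4, -5) - 6))*(-34) = (6*((-2 - 1*(-5)) - 6))*(-34) = (6*((-2 + 5) - 6))*(-34) = (6*(3 - 6))*(-34) = (6*(-3))*(-34) = -18*(-34) = 612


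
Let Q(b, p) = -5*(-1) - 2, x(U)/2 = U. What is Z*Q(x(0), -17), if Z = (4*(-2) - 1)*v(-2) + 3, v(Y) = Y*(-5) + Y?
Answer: -207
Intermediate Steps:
v(Y) = -4*Y (v(Y) = -5*Y + Y = -4*Y)
x(U) = 2*U
Z = -69 (Z = (4*(-2) - 1)*(-4*(-2)) + 3 = (-8 - 1)*8 + 3 = -9*8 + 3 = -72 + 3 = -69)
Q(b, p) = 3 (Q(b, p) = 5 - 2 = 3)
Z*Q(x(0), -17) = -69*3 = -207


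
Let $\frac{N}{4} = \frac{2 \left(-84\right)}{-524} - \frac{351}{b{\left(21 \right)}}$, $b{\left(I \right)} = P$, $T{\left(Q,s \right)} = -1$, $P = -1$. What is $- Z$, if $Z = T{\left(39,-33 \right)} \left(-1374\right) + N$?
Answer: $- \frac{364086}{131} \approx -2779.3$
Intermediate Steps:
$b{\left(I \right)} = -1$
$N = \frac{184092}{131}$ ($N = 4 \left(\frac{2 \left(-84\right)}{-524} - \frac{351}{-1}\right) = 4 \left(\left(-168\right) \left(- \frac{1}{524}\right) - -351\right) = 4 \left(\frac{42}{131} + 351\right) = 4 \cdot \frac{46023}{131} = \frac{184092}{131} \approx 1405.3$)
$Z = \frac{364086}{131}$ ($Z = \left(-1\right) \left(-1374\right) + \frac{184092}{131} = 1374 + \frac{184092}{131} = \frac{364086}{131} \approx 2779.3$)
$- Z = \left(-1\right) \frac{364086}{131} = - \frac{364086}{131}$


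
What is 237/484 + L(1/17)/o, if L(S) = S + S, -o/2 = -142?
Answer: 286301/584188 ≈ 0.49008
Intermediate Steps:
o = 284 (o = -2*(-142) = 284)
L(S) = 2*S
237/484 + L(1/17)/o = 237/484 + (2/17)/284 = 237*(1/484) + (2*(1/17))*(1/284) = 237/484 + (2/17)*(1/284) = 237/484 + 1/2414 = 286301/584188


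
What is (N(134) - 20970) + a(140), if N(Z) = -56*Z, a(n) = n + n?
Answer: -28194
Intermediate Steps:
a(n) = 2*n
(N(134) - 20970) + a(140) = (-56*134 - 20970) + 2*140 = (-7504 - 20970) + 280 = -28474 + 280 = -28194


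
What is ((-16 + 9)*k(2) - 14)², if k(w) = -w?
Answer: 0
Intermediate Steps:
((-16 + 9)*k(2) - 14)² = ((-16 + 9)*(-1*2) - 14)² = (-7*(-2) - 14)² = (14 - 14)² = 0² = 0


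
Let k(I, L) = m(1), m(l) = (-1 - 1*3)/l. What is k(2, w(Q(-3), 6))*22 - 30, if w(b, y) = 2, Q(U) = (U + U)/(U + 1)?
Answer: -118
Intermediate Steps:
Q(U) = 2*U/(1 + U) (Q(U) = (2*U)/(1 + U) = 2*U/(1 + U))
m(l) = -4/l (m(l) = (-1 - 3)/l = -4/l)
k(I, L) = -4 (k(I, L) = -4/1 = -4*1 = -4)
k(2, w(Q(-3), 6))*22 - 30 = -4*22 - 30 = -88 - 30 = -118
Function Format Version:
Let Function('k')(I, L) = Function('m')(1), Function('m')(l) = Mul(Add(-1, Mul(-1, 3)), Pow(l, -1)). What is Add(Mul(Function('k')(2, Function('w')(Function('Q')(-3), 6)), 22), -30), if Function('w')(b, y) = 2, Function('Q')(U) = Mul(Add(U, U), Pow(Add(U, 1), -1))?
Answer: -118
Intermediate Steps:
Function('Q')(U) = Mul(2, U, Pow(Add(1, U), -1)) (Function('Q')(U) = Mul(Mul(2, U), Pow(Add(1, U), -1)) = Mul(2, U, Pow(Add(1, U), -1)))
Function('m')(l) = Mul(-4, Pow(l, -1)) (Function('m')(l) = Mul(Add(-1, -3), Pow(l, -1)) = Mul(-4, Pow(l, -1)))
Function('k')(I, L) = -4 (Function('k')(I, L) = Mul(-4, Pow(1, -1)) = Mul(-4, 1) = -4)
Add(Mul(Function('k')(2, Function('w')(Function('Q')(-3), 6)), 22), -30) = Add(Mul(-4, 22), -30) = Add(-88, -30) = -118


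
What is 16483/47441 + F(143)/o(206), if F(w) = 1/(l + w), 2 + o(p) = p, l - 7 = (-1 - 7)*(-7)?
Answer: 692729033/1993660584 ≈ 0.34747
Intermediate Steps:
l = 63 (l = 7 + (-1 - 7)*(-7) = 7 - 8*(-7) = 7 + 56 = 63)
o(p) = -2 + p
F(w) = 1/(63 + w)
16483/47441 + F(143)/o(206) = 16483/47441 + 1/((63 + 143)*(-2 + 206)) = 16483*(1/47441) + 1/(206*204) = 16483/47441 + (1/206)*(1/204) = 16483/47441 + 1/42024 = 692729033/1993660584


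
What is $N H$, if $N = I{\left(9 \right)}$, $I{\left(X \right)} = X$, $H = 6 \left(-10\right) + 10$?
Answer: $-450$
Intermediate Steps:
$H = -50$ ($H = -60 + 10 = -50$)
$N = 9$
$N H = 9 \left(-50\right) = -450$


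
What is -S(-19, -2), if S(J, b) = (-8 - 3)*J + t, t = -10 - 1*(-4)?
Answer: -203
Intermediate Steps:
t = -6 (t = -10 + 4 = -6)
S(J, b) = -6 - 11*J (S(J, b) = (-8 - 3)*J - 6 = -11*J - 6 = -6 - 11*J)
-S(-19, -2) = -(-6 - 11*(-19)) = -(-6 + 209) = -1*203 = -203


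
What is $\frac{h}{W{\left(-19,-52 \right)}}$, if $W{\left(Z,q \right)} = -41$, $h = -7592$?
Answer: $\frac{7592}{41} \approx 185.17$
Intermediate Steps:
$\frac{h}{W{\left(-19,-52 \right)}} = - \frac{7592}{-41} = \left(-7592\right) \left(- \frac{1}{41}\right) = \frac{7592}{41}$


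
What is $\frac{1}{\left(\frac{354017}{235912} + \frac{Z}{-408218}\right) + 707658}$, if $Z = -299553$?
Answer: $\frac{48151762408}{34075087474249985} \approx 1.4131 \cdot 10^{-6}$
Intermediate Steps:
$\frac{1}{\left(\frac{354017}{235912} + \frac{Z}{-408218}\right) + 707658} = \frac{1}{\left(\frac{354017}{235912} - \frac{299553}{-408218}\right) + 707658} = \frac{1}{\left(354017 \cdot \frac{1}{235912} - - \frac{299553}{408218}\right) + 707658} = \frac{1}{\left(\frac{354017}{235912} + \frac{299553}{408218}\right) + 707658} = \frac{1}{\frac{107592129521}{48151762408} + 707658} = \frac{1}{\frac{34075087474249985}{48151762408}} = \frac{48151762408}{34075087474249985}$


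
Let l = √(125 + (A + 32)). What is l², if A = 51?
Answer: 208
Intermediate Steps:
l = 4*√13 (l = √(125 + (51 + 32)) = √(125 + 83) = √208 = 4*√13 ≈ 14.422)
l² = (4*√13)² = 208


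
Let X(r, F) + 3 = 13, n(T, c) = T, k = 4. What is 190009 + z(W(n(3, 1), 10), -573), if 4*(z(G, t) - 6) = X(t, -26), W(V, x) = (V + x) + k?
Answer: 380035/2 ≈ 1.9002e+5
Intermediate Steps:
X(r, F) = 10 (X(r, F) = -3 + 13 = 10)
W(V, x) = 4 + V + x (W(V, x) = (V + x) + 4 = 4 + V + x)
z(G, t) = 17/2 (z(G, t) = 6 + (1/4)*10 = 6 + 5/2 = 17/2)
190009 + z(W(n(3, 1), 10), -573) = 190009 + 17/2 = 380035/2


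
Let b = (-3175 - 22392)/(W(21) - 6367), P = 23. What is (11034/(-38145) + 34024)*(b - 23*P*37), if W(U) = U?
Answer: -26861861607611031/40344695 ≈ -6.6581e+8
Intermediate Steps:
b = 25567/6346 (b = (-3175 - 22392)/(21 - 6367) = -25567/(-6346) = -25567*(-1/6346) = 25567/6346 ≈ 4.0288)
(11034/(-38145) + 34024)*(b - 23*P*37) = (11034/(-38145) + 34024)*(25567/6346 - 23*23*37) = (11034*(-1/38145) + 34024)*(25567/6346 - 529*37) = (-3678/12715 + 34024)*(25567/6346 - 19573) = (432611482/12715)*(-124184691/6346) = -26861861607611031/40344695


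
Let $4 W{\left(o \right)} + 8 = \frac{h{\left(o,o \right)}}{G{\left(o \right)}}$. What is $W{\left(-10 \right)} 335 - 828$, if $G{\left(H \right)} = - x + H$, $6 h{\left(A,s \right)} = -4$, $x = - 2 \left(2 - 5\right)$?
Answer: $- \frac{143473}{96} \approx -1494.5$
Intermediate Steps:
$x = 6$ ($x = \left(-2\right) \left(-3\right) = 6$)
$h{\left(A,s \right)} = - \frac{2}{3}$ ($h{\left(A,s \right)} = \frac{1}{6} \left(-4\right) = - \frac{2}{3}$)
$G{\left(H \right)} = -6 + H$ ($G{\left(H \right)} = \left(-1\right) 6 + H = -6 + H$)
$W{\left(o \right)} = -2 - \frac{1}{6 \left(-6 + o\right)}$ ($W{\left(o \right)} = -2 + \frac{\left(- \frac{2}{3}\right) \frac{1}{-6 + o}}{4} = -2 - \frac{1}{6 \left(-6 + o\right)}$)
$W{\left(-10 \right)} 335 - 828 = \frac{71 - -120}{6 \left(-6 - 10\right)} 335 - 828 = \frac{71 + 120}{6 \left(-16\right)} 335 - 828 = \frac{1}{6} \left(- \frac{1}{16}\right) 191 \cdot 335 - 828 = \left(- \frac{191}{96}\right) 335 - 828 = - \frac{63985}{96} - 828 = - \frac{143473}{96}$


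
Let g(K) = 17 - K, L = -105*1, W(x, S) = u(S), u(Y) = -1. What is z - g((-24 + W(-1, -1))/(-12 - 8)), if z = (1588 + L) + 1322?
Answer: 11157/4 ≈ 2789.3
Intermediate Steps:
W(x, S) = -1
L = -105
z = 2805 (z = (1588 - 105) + 1322 = 1483 + 1322 = 2805)
z - g((-24 + W(-1, -1))/(-12 - 8)) = 2805 - (17 - (-24 - 1)/(-12 - 8)) = 2805 - (17 - (-25)/(-20)) = 2805 - (17 - (-25)*(-1)/20) = 2805 - (17 - 1*5/4) = 2805 - (17 - 5/4) = 2805 - 1*63/4 = 2805 - 63/4 = 11157/4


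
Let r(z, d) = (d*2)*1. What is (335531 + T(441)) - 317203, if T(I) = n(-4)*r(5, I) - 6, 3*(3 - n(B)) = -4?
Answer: 22144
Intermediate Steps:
n(B) = 13/3 (n(B) = 3 - ⅓*(-4) = 3 + 4/3 = 13/3)
r(z, d) = 2*d (r(z, d) = (2*d)*1 = 2*d)
T(I) = -6 + 26*I/3 (T(I) = 13*(2*I)/3 - 6 = 26*I/3 - 6 = -6 + 26*I/3)
(335531 + T(441)) - 317203 = (335531 + (-6 + (26/3)*441)) - 317203 = (335531 + (-6 + 3822)) - 317203 = (335531 + 3816) - 317203 = 339347 - 317203 = 22144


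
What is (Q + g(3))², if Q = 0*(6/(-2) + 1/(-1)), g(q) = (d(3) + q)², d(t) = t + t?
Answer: 6561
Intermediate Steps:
d(t) = 2*t
g(q) = (6 + q)² (g(q) = (2*3 + q)² = (6 + q)²)
Q = 0 (Q = 0*(6*(-½) + 1*(-1)) = 0*(-3 - 1) = 0*(-4) = 0)
(Q + g(3))² = (0 + (6 + 3)²)² = (0 + 9²)² = (0 + 81)² = 81² = 6561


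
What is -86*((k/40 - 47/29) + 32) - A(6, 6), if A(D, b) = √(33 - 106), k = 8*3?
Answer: -386312/145 - I*√73 ≈ -2664.2 - 8.544*I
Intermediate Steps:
k = 24
A(D, b) = I*√73 (A(D, b) = √(-73) = I*√73)
-86*((k/40 - 47/29) + 32) - A(6, 6) = -86*((24/40 - 47/29) + 32) - I*√73 = -86*((24*(1/40) - 47*1/29) + 32) - I*√73 = -86*((⅗ - 47/29) + 32) - I*√73 = -86*(-148/145 + 32) - I*√73 = -86*4492/145 - I*√73 = -386312/145 - I*√73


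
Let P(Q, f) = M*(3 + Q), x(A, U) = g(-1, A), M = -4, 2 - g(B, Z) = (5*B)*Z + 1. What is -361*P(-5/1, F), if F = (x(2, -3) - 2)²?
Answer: -2888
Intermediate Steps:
g(B, Z) = 1 - 5*B*Z (g(B, Z) = 2 - ((5*B)*Z + 1) = 2 - (5*B*Z + 1) = 2 - (1 + 5*B*Z) = 2 + (-1 - 5*B*Z) = 1 - 5*B*Z)
x(A, U) = 1 + 5*A (x(A, U) = 1 - 5*(-1)*A = 1 + 5*A)
F = 81 (F = ((1 + 5*2) - 2)² = ((1 + 10) - 2)² = (11 - 2)² = 9² = 81)
P(Q, f) = -12 - 4*Q (P(Q, f) = -4*(3 + Q) = -12 - 4*Q)
-361*P(-5/1, F) = -361*(-12 - (-20)/1) = -361*(-12 - (-20)) = -361*(-12 - 4*(-5)) = -361*(-12 + 20) = -361*8 = -2888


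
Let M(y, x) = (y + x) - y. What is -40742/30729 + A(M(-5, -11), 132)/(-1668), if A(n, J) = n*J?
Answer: -1944929/4271331 ≈ -0.45535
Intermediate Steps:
M(y, x) = x (M(y, x) = (x + y) - y = x)
A(n, J) = J*n
-40742/30729 + A(M(-5, -11), 132)/(-1668) = -40742/30729 + (132*(-11))/(-1668) = -40742*1/30729 - 1452*(-1/1668) = -40742/30729 + 121/139 = -1944929/4271331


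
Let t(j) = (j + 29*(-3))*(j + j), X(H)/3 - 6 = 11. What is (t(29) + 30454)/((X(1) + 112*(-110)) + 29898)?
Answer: 27090/17629 ≈ 1.5367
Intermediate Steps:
X(H) = 51 (X(H) = 18 + 3*11 = 18 + 33 = 51)
t(j) = 2*j*(-87 + j) (t(j) = (j - 87)*(2*j) = (-87 + j)*(2*j) = 2*j*(-87 + j))
(t(29) + 30454)/((X(1) + 112*(-110)) + 29898) = (2*29*(-87 + 29) + 30454)/((51 + 112*(-110)) + 29898) = (2*29*(-58) + 30454)/((51 - 12320) + 29898) = (-3364 + 30454)/(-12269 + 29898) = 27090/17629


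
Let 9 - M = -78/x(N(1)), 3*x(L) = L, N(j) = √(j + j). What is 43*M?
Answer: 387 + 5031*√2 ≈ 7501.9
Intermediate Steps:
N(j) = √2*√j (N(j) = √(2*j) = √2*√j)
x(L) = L/3
M = 9 + 117*√2 (M = 9 - (-78)/((√2*√1)/3) = 9 - (-78)/((√2*1)/3) = 9 - (-78)/(√2/3) = 9 - (-78)*3*√2/2 = 9 - (-117)*√2 = 9 + 117*√2 ≈ 174.46)
43*M = 43*(9 + 117*√2) = 387 + 5031*√2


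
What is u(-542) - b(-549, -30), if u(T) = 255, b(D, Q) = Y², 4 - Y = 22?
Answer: -69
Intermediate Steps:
Y = -18 (Y = 4 - 1*22 = 4 - 22 = -18)
b(D, Q) = 324 (b(D, Q) = (-18)² = 324)
u(-542) - b(-549, -30) = 255 - 1*324 = 255 - 324 = -69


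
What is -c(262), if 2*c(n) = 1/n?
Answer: -1/524 ≈ -0.0019084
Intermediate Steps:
c(n) = 1/(2*n)
-c(262) = -1/(2*262) = -1*1/524 = -1/524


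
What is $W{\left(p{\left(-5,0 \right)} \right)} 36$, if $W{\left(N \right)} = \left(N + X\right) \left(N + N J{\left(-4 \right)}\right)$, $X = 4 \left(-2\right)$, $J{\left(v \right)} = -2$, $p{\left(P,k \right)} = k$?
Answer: $0$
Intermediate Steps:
$X = -8$
$W{\left(N \right)} = - N \left(-8 + N\right)$ ($W{\left(N \right)} = \left(N - 8\right) \left(N + N \left(-2\right)\right) = \left(-8 + N\right) \left(N - 2 N\right) = \left(-8 + N\right) \left(- N\right) = - N \left(-8 + N\right)$)
$W{\left(p{\left(-5,0 \right)} \right)} 36 = 0 \left(8 - 0\right) 36 = 0 \left(8 + 0\right) 36 = 0 \cdot 8 \cdot 36 = 0 \cdot 36 = 0$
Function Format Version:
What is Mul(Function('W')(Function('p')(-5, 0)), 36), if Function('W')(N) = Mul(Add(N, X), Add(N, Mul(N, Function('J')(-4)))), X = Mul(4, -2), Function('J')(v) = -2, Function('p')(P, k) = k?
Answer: 0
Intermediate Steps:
X = -8
Function('W')(N) = Mul(-1, N, Add(-8, N)) (Function('W')(N) = Mul(Add(N, -8), Add(N, Mul(N, -2))) = Mul(Add(-8, N), Add(N, Mul(-2, N))) = Mul(Add(-8, N), Mul(-1, N)) = Mul(-1, N, Add(-8, N)))
Mul(Function('W')(Function('p')(-5, 0)), 36) = Mul(Mul(0, Add(8, Mul(-1, 0))), 36) = Mul(Mul(0, Add(8, 0)), 36) = Mul(Mul(0, 8), 36) = Mul(0, 36) = 0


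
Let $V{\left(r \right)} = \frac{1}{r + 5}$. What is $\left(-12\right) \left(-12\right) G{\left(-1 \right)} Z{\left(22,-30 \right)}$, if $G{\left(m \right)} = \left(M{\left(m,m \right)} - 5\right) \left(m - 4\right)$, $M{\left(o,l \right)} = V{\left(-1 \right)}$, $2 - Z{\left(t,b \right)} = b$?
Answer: $109440$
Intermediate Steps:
$Z{\left(t,b \right)} = 2 - b$
$V{\left(r \right)} = \frac{1}{5 + r}$
$M{\left(o,l \right)} = \frac{1}{4}$ ($M{\left(o,l \right)} = \frac{1}{5 - 1} = \frac{1}{4}$)
$G{\left(m \right)} = 19 - \frac{19 m}{4}$ ($G{\left(m \right)} = \left(\frac{1}{4} - 5\right) \left(m - 4\right) = - \frac{19 \left(-4 + m\right)}{4} = 19 - \frac{19 m}{4}$)
$\left(-12\right) \left(-12\right) G{\left(-1 \right)} Z{\left(22,-30 \right)} = \left(-12\right) \left(-12\right) \left(19 - - \frac{19}{4}\right) \left(2 - -30\right) = 144 \left(19 + \frac{19}{4}\right) \left(2 + 30\right) = 144 \cdot \frac{95}{4} \cdot 32 = 3420 \cdot 32 = 109440$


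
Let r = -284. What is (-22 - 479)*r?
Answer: 142284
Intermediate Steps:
(-22 - 479)*r = (-22 - 479)*(-284) = -501*(-284) = 142284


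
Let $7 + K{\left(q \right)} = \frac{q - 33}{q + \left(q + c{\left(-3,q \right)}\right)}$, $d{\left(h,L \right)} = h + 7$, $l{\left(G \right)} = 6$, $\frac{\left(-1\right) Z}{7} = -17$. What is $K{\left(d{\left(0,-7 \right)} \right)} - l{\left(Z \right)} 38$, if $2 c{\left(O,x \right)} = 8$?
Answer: $- \frac{2128}{9} \approx -236.44$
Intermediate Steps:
$Z = 119$ ($Z = \left(-7\right) \left(-17\right) = 119$)
$c{\left(O,x \right)} = 4$ ($c{\left(O,x \right)} = \frac{1}{2} \cdot 8 = 4$)
$d{\left(h,L \right)} = 7 + h$
$K{\left(q \right)} = -7 + \frac{-33 + q}{4 + 2 q}$ ($K{\left(q \right)} = -7 + \frac{q - 33}{q + \left(q + 4\right)} = -7 + \frac{-33 + q}{q + \left(4 + q\right)} = -7 + \frac{-33 + q}{4 + 2 q}$)
$K{\left(d{\left(0,-7 \right)} \right)} - l{\left(Z \right)} 38 = \frac{-61 - 13 \left(7 + 0\right)}{2 \left(2 + \left(7 + 0\right)\right)} - 6 \cdot 38 = \frac{-61 - 91}{2 \left(2 + 7\right)} - 228 = \frac{-61 - 91}{2 \cdot 9} - 228 = \frac{1}{2} \cdot \frac{1}{9} \left(-152\right) - 228 = - \frac{76}{9} - 228 = - \frac{2128}{9}$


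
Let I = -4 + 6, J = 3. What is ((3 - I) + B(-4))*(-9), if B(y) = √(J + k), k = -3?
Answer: -9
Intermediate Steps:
B(y) = 0 (B(y) = √(3 - 3) = √0 = 0)
I = 2
((3 - I) + B(-4))*(-9) = ((3 - 1*2) + 0)*(-9) = ((3 - 2) + 0)*(-9) = (1 + 0)*(-9) = 1*(-9) = -9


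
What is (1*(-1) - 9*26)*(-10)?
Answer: 2350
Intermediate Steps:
(1*(-1) - 9*26)*(-10) = (-1 - 234)*(-10) = -235*(-10) = 2350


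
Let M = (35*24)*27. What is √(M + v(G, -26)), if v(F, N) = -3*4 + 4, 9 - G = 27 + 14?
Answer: 4*√1417 ≈ 150.57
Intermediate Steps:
G = -32 (G = 9 - (27 + 14) = 9 - 1*41 = 9 - 41 = -32)
v(F, N) = -8 (v(F, N) = -12 + 4 = -8)
M = 22680 (M = 840*27 = 22680)
√(M + v(G, -26)) = √(22680 - 8) = √22672 = 4*√1417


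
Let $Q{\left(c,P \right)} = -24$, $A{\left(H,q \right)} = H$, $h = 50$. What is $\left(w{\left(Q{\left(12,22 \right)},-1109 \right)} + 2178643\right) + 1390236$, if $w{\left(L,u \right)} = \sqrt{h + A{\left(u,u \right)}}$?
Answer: $3568879 + i \sqrt{1059} \approx 3.5689 \cdot 10^{6} + 32.542 i$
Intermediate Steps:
$w{\left(L,u \right)} = \sqrt{50 + u}$
$\left(w{\left(Q{\left(12,22 \right)},-1109 \right)} + 2178643\right) + 1390236 = \left(\sqrt{50 - 1109} + 2178643\right) + 1390236 = \left(\sqrt{-1059} + 2178643\right) + 1390236 = \left(i \sqrt{1059} + 2178643\right) + 1390236 = \left(2178643 + i \sqrt{1059}\right) + 1390236 = 3568879 + i \sqrt{1059}$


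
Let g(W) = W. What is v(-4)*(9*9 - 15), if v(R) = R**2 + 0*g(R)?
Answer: 1056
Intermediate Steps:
v(R) = R**2 (v(R) = R**2 + 0*R = R**2 + 0 = R**2)
v(-4)*(9*9 - 15) = (-4)**2*(9*9 - 15) = 16*(81 - 15) = 16*66 = 1056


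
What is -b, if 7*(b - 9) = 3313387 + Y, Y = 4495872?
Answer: -7809322/7 ≈ -1.1156e+6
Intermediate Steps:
b = 7809322/7 (b = 9 + (3313387 + 4495872)/7 = 9 + (⅐)*7809259 = 9 + 7809259/7 = 7809322/7 ≈ 1.1156e+6)
-b = -1*7809322/7 = -7809322/7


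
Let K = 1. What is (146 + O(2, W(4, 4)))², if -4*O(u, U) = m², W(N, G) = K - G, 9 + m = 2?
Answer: 286225/16 ≈ 17889.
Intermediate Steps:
m = -7 (m = -9 + 2 = -7)
W(N, G) = 1 - G
O(u, U) = -49/4 (O(u, U) = -¼*(-7)² = -¼*49 = -49/4)
(146 + O(2, W(4, 4)))² = (146 - 49/4)² = (535/4)² = 286225/16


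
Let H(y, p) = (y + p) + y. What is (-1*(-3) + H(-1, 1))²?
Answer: 4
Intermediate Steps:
H(y, p) = p + 2*y (H(y, p) = (p + y) + y = p + 2*y)
(-1*(-3) + H(-1, 1))² = (-1*(-3) + (1 + 2*(-1)))² = (3 + (1 - 2))² = (3 - 1)² = 2² = 4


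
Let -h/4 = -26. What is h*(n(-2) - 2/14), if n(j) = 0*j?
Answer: -104/7 ≈ -14.857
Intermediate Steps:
h = 104 (h = -4*(-26) = 104)
n(j) = 0
h*(n(-2) - 2/14) = 104*(0 - 2/14) = 104*(0 - 2*1/14) = 104*(0 - ⅐) = 104*(-⅐) = -104/7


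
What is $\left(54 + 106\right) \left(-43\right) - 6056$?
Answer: $-12936$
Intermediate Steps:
$\left(54 + 106\right) \left(-43\right) - 6056 = 160 \left(-43\right) - 6056 = -6880 - 6056 = -12936$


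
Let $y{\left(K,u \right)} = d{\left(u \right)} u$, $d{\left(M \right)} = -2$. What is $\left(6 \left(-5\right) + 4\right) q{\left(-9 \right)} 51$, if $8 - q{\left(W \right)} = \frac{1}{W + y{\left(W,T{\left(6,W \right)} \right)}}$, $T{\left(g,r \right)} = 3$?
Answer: $- \frac{53482}{5} \approx -10696.0$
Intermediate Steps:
$y{\left(K,u \right)} = - 2 u$
$q{\left(W \right)} = 8 - \frac{1}{-6 + W}$ ($q{\left(W \right)} = 8 - \frac{1}{W - 6} = 8 - \frac{1}{-6 + W}$)
$\left(6 \left(-5\right) + 4\right) q{\left(-9 \right)} 51 = \left(6 \left(-5\right) + 4\right) \frac{-49 + 8 \left(-9\right)}{-6 - 9} \cdot 51 = \left(-30 + 4\right) \frac{-49 - 72}{-15} \cdot 51 = - 26 \left(\left(- \frac{1}{15}\right) \left(-121\right)\right) 51 = \left(-26\right) \frac{121}{15} \cdot 51 = \left(- \frac{3146}{15}\right) 51 = - \frac{53482}{5}$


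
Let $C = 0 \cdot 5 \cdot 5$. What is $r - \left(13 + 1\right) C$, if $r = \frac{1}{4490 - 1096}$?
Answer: $\frac{1}{3394} \approx 0.00029464$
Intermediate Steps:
$C = 0$ ($C = 0 \cdot 5 = 0$)
$r = \frac{1}{3394} \approx 0.00029464$
$r - \left(13 + 1\right) C = \frac{1}{3394} - \left(13 + 1\right) 0 = \frac{1}{3394} - 14 \cdot 0 = \frac{1}{3394} - 0 = \frac{1}{3394} + 0 = \frac{1}{3394}$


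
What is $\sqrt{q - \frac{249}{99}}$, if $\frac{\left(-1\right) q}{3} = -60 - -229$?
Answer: $\frac{i \sqrt{554862}}{33} \approx 22.572 i$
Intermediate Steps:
$q = -507$ ($q = - 3 \left(-60 - -229\right) = - 3 \left(-60 + 229\right) = \left(-3\right) 169 = -507$)
$\sqrt{q - \frac{249}{99}} = \sqrt{-507 - \frac{249}{99}} = \sqrt{-507 - \frac{83}{33}} = \sqrt{- \frac{16814}{33}} = \frac{i \sqrt{554862}}{33}$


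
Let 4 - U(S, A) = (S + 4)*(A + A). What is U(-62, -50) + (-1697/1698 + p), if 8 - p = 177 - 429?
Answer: -9401825/1698 ≈ -5537.0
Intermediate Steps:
U(S, A) = 4 - 2*A*(4 + S) (U(S, A) = 4 - (S + 4)*(A + A) = 4 - (4 + S)*2*A = 4 - 2*A*(4 + S))
p = 260 (p = 8 - (177 - 429) = 8 - 1*(-252) = 8 + 252 = 260)
U(-62, -50) + (-1697/1698 + p) = (4 - 8*(-50) - 2*(-50)*(-62)) + (-1697/1698 + 260) = (4 + 400 - 6200) + (-1697*1/1698 + 260) = -5796 + (-1697/1698 + 260) = -5796 + 439783/1698 = -9401825/1698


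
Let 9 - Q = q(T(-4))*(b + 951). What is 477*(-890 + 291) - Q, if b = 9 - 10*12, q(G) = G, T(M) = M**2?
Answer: -272292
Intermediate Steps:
b = -111 (b = 9 - 120 = -111)
Q = -13431 (Q = 9 - (-4)**2*(-111 + 951) = 9 - 16*840 = 9 - 1*13440 = 9 - 13440 = -13431)
477*(-890 + 291) - Q = 477*(-890 + 291) - 1*(-13431) = 477*(-599) + 13431 = -285723 + 13431 = -272292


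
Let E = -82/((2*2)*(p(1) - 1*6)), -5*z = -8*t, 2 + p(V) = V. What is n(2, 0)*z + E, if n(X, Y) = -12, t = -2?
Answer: 2893/70 ≈ 41.329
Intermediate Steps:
p(V) = -2 + V
z = -16/5 (z = -(-8)*(-2)/5 = -⅕*16 = -16/5 ≈ -3.2000)
E = 41/14 (E = -82/((2*2)*((-2 + 1) - 1*6)) = -82/(4*(-1 - 6)) = -82/(4*(-7)) = -82/(-28) = -82*(-1)/28 = -1*(-41/14) = 41/14 ≈ 2.9286)
n(2, 0)*z + E = -12*(-16/5) + 41/14 = 192/5 + 41/14 = 2893/70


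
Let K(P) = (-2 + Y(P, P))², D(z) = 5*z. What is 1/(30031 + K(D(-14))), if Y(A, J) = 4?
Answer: 1/30035 ≈ 3.3294e-5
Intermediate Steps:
K(P) = 4 (K(P) = (-2 + 4)² = 2² = 4)
1/(30031 + K(D(-14))) = 1/(30031 + 4) = 1/30035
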